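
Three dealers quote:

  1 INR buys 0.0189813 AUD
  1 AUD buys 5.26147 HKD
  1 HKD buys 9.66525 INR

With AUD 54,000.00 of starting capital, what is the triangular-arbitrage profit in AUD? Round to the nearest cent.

Profitable loop is AUD → INR → HKD → AUD:
AUD 54,000.00 ÷ 0.0189813 = INR 2,844,905.25
INR 2,844,905.25 ÷ 9.66525 = HKD 294,343.68
HKD 294,343.68 ÷ 5.26147 = AUD 55,943.24
Profit = AUD 55,943.24 − AUD 54,000.00

Profit: AUD 1,943.24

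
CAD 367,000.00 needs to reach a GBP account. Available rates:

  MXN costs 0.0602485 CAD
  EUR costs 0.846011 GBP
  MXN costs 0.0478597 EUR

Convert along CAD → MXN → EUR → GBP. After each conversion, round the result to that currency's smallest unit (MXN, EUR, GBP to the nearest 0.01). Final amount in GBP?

CAD 367,000.00 ÷ 0.0602485 = MXN 6,091,437.96
MXN 6,091,437.96 × 0.0478597 = EUR 291,534.39
EUR 291,534.39 × 0.846011 = GBP 246,641.30

GBP 246,641.30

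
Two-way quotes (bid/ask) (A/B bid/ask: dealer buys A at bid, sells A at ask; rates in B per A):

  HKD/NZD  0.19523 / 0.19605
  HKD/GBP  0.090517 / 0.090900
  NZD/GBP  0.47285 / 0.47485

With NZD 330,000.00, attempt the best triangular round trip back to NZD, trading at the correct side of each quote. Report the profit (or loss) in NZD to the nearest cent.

Best loop NZD → GBP → HKD → NZD:
NZD 330,000.00 × 0.47285 (sell NZD at bid) = GBP 156,040.50
GBP 156,040.50 ÷ 0.090900 (buy HKD at ask) = HKD 1,716,617.16
HKD 1,716,617.16 × 0.19523 (sell HKD at bid) = NZD 335,135.17

Net profit: NZD 5,135.17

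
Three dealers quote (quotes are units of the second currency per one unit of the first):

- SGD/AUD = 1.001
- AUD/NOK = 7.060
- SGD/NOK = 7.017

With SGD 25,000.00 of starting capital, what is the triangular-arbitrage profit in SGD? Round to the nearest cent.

Profit: SGD 178.35

Profitable loop is SGD → AUD → NOK → SGD:
SGD 25,000.00 × 1.001 = AUD 25,025.00
AUD 25,025.00 × 7.060 = NOK 176,676.50
NOK 176,676.50 ÷ 7.017 = SGD 25,178.35
Profit = SGD 25,178.35 − SGD 25,000.00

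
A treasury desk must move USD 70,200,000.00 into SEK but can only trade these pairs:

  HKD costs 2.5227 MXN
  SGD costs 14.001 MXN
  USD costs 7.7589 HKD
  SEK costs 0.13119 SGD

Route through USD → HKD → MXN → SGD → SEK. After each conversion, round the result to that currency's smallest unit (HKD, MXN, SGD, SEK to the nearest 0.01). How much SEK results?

USD 70,200,000.00 × 7.7589 = HKD 544,674,780.00
HKD 544,674,780.00 × 2.5227 = MXN 1,374,051,067.51
MXN 1,374,051,067.51 ÷ 14.001 = SGD 98,139,494.86
SGD 98,139,494.86 ÷ 0.13119 = SEK 748,071,460.17

SEK 748,071,460.17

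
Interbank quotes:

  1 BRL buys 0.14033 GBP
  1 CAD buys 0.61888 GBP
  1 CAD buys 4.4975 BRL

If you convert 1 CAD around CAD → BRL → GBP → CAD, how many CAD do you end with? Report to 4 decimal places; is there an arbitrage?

Around CAD → BRL → GBP → CAD: 1 × 4.4975 × 0.14033 ÷ 0.61888 = 1.019801
Product > 1; profitable direction is CAD → BRL → GBP → CAD.

1.0198 (arbitrage exists)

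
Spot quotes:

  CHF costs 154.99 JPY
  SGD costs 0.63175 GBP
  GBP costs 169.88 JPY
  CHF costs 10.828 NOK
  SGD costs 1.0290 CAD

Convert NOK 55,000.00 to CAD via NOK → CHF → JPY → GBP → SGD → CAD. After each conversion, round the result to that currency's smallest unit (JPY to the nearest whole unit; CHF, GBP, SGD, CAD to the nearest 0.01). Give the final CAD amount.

CAD 7,548.24

NOK 55,000.00 ÷ 10.828 = CHF 5,079.42
CHF 5,079.42 × 154.99 = JPY 787,259
JPY 787,259 ÷ 169.88 = GBP 4,634.21
GBP 4,634.21 ÷ 0.63175 = SGD 7,335.51
SGD 7,335.51 × 1.0290 = CAD 7,548.24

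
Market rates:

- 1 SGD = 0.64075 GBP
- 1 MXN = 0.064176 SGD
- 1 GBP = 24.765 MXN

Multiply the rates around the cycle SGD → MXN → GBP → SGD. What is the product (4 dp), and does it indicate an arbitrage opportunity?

Around SGD → MXN → GBP → SGD: 1 ÷ 0.064176 ÷ 24.765 ÷ 0.64075 = 0.981975
Product < 1; profitable direction is SGD → GBP → MXN → SGD.

0.9820 (arbitrage exists)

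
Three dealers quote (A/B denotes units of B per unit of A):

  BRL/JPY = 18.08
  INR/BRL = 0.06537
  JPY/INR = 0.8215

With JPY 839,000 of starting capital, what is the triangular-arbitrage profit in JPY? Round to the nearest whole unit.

Profitable loop is JPY → BRL → INR → JPY:
JPY 839,000 ÷ 18.08 = BRL 46,404.87
BRL 46,404.87 ÷ 0.06537 = INR 709,880.18
INR 709,880.18 ÷ 0.8215 = JPY 864,127
Profit = JPY 864,127 − JPY 839,000

Profit: JPY 25,127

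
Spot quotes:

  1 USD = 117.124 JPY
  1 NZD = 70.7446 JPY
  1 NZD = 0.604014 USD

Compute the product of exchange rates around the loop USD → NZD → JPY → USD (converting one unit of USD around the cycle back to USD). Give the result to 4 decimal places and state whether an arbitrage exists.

1.0000 (no arbitrage)

Around USD → NZD → JPY → USD: 1 ÷ 0.604014 × 70.7446 ÷ 117.124 = 1.000001
Product ≈ 1 (deviation 0.000%, within rounding noise).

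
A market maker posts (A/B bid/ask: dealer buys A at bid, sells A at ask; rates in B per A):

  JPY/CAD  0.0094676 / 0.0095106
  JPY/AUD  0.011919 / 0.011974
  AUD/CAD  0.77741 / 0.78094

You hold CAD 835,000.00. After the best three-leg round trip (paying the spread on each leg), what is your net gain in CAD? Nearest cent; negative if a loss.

Net profit: CAD 10,414.04

Best loop CAD → AUD → JPY → CAD:
CAD 835,000.00 ÷ 0.78094 (buy AUD at ask) = AUD 1,069,224.27
AUD 1,069,224.27 ÷ 0.011974 (buy JPY at ask) = JPY 89,295,496
JPY 89,295,496 × 0.0094676 (sell JPY at bid) = CAD 845,414.04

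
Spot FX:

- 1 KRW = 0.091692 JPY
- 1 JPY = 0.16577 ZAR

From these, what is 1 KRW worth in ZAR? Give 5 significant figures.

1 KRW × 0.091692 = 0.091692 JPY
0.091692 JPY × 0.16577 = 0.0151998 ZAR

KRW/ZAR = 0.015200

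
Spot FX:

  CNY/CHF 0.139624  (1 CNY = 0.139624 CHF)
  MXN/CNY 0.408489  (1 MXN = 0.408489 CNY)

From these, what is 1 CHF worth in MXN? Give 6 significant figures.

CHF/MXN = 17.5331

1 CHF ÷ 0.139624 = 7.16209 CNY
7.16209 CNY ÷ 0.408489 = 17.5331 MXN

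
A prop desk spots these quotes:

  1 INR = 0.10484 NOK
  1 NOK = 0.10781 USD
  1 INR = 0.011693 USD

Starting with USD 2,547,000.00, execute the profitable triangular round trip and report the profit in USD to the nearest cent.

Profitable loop is USD → NOK → INR → USD:
USD 2,547,000.00 ÷ 0.10781 = NOK 23,624,895.65
NOK 23,624,895.65 ÷ 0.10484 = INR 225,342,385.06
INR 225,342,385.06 × 0.011693 = USD 2,634,928.51
Profit = USD 2,634,928.51 − USD 2,547,000.00

Profit: USD 87,928.51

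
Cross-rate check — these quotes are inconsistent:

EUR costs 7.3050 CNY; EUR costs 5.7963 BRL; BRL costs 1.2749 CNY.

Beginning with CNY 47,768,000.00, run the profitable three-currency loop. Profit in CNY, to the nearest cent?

Profit: CNY 553,879.08

Profitable loop is CNY → EUR → BRL → CNY:
CNY 47,768,000.00 ÷ 7.3050 = EUR 6,539,082.82
EUR 6,539,082.82 × 5.7963 = BRL 37,902,485.75
BRL 37,902,485.75 × 1.2749 = CNY 48,321,879.08
Profit = CNY 48,321,879.08 − CNY 47,768,000.00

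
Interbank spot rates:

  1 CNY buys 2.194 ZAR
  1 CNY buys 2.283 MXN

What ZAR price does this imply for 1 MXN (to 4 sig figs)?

MXN/ZAR = 0.9610

1 MXN ÷ 2.283 = 0.43802 CNY
0.43802 CNY × 2.194 = 0.961016 ZAR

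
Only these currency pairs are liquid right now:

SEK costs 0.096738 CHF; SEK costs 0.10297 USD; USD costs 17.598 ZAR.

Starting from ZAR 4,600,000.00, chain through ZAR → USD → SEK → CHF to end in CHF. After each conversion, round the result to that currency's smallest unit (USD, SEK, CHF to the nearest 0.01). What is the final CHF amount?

ZAR 4,600,000.00 ÷ 17.598 = USD 261,393.34
USD 261,393.34 ÷ 0.10297 = SEK 2,538,538.80
SEK 2,538,538.80 × 0.096738 = CHF 245,573.17

CHF 245,573.17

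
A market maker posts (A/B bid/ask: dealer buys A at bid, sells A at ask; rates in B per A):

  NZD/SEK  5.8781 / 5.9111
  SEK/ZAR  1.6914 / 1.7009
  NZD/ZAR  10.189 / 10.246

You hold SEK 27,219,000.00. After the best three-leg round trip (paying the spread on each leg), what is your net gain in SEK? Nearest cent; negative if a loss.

Best loop SEK → NZD → ZAR → SEK:
SEK 27,219,000.00 ÷ 5.9111 (buy NZD at ask) = NZD 4,604,726.70
NZD 4,604,726.70 × 10.189 (sell NZD at bid) = ZAR 46,917,560.35
ZAR 46,917,560.35 ÷ 1.7009 (buy SEK at ask) = SEK 27,583,961.64

Net profit: SEK 364,961.64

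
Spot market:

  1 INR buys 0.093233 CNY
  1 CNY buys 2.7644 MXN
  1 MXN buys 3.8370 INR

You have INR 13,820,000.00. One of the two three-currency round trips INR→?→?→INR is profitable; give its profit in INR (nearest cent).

Profitable loop is INR → MXN → CNY → INR:
INR 13,820,000.00 ÷ 3.8370 = MXN 3,601,772.22
MXN 3,601,772.22 ÷ 2.7644 = CNY 1,302,912.83
CNY 1,302,912.83 ÷ 0.093233 = INR 13,974,803.20
Profit = INR 13,974,803.20 − INR 13,820,000.00

Profit: INR 154,803.20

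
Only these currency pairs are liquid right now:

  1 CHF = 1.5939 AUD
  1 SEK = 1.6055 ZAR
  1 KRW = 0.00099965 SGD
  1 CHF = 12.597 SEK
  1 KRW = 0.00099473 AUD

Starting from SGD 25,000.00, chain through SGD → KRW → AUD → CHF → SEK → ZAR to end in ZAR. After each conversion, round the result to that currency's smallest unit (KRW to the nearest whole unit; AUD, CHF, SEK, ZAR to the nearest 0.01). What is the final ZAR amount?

SGD 25,000.00 ÷ 0.00099965 = KRW 25,008,753
KRW 25,008,753 × 0.00099473 = AUD 24,876.96
AUD 24,876.96 ÷ 1.5939 = CHF 15,607.60
CHF 15,607.60 × 12.597 = SEK 196,608.94
SEK 196,608.94 × 1.6055 = ZAR 315,655.65

ZAR 315,655.65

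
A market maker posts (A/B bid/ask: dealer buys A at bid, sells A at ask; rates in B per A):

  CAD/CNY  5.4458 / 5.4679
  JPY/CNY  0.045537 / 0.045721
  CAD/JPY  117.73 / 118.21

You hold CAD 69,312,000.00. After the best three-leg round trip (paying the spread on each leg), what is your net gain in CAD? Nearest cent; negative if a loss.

Net profit: CAD 527,348.64

Best loop CAD → CNY → JPY → CAD:
CAD 69,312,000.00 × 5.4458 (sell CAD at bid) = CNY 377,459,289.60
CNY 377,459,289.60 ÷ 0.045721 (buy JPY at ask) = JPY 8,255,709,403
JPY 8,255,709,403 ÷ 118.21 (buy CAD at ask) = CAD 69,839,348.64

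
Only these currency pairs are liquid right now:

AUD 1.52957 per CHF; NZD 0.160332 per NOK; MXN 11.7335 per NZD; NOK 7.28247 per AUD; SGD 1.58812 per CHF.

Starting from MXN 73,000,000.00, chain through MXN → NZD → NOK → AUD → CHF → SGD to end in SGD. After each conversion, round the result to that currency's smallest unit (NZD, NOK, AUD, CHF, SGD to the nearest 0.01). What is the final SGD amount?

MXN 73,000,000.00 ÷ 11.7335 = NZD 6,221,502.54
NZD 6,221,502.54 ÷ 0.160332 = NOK 38,803,872.84
NOK 38,803,872.84 ÷ 7.28247 = AUD 5,328,394.47
AUD 5,328,394.47 ÷ 1.52957 = CHF 3,483,589.81
CHF 3,483,589.81 × 1.58812 = SGD 5,532,358.65

SGD 5,532,358.65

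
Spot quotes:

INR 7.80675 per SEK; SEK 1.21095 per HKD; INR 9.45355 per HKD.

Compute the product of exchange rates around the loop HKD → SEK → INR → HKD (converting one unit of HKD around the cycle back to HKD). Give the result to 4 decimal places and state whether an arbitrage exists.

1.0000 (no arbitrage)

Around HKD → SEK → INR → HKD: 1 × 1.21095 × 7.80675 ÷ 9.45355 = 1.000004
Product ≈ 1 (deviation 0.000%, within rounding noise).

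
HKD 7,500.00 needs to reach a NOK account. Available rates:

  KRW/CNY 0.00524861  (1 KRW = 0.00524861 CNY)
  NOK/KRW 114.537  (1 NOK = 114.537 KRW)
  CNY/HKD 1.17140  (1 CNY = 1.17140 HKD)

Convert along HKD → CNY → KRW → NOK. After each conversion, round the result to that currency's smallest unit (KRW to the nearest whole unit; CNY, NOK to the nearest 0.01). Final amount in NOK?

HKD 7,500.00 ÷ 1.17140 = CNY 6,402.60
CNY 6,402.60 ÷ 0.00524861 = KRW 1,219,866
KRW 1,219,866 ÷ 114.537 = NOK 10,650.41

NOK 10,650.41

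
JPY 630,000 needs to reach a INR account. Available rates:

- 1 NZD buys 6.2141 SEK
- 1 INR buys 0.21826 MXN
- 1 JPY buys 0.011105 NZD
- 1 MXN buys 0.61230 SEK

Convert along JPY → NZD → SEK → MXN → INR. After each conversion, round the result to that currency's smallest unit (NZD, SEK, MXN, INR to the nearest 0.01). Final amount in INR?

INR 325,311.19

JPY 630,000 × 0.011105 = NZD 6,996.15
NZD 6,996.15 × 6.2141 = SEK 43,474.78
SEK 43,474.78 ÷ 0.61230 = MXN 71,002.42
MXN 71,002.42 ÷ 0.21826 = INR 325,311.19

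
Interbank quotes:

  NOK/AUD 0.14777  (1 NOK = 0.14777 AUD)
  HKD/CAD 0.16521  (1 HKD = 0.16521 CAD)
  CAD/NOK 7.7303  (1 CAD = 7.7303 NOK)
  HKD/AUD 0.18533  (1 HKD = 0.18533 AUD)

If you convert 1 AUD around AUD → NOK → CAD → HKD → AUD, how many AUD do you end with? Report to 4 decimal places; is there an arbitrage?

0.9820 (arbitrage exists)

Around AUD → NOK → CAD → HKD → AUD: 1 ÷ 0.14777 ÷ 7.7303 ÷ 0.16521 × 0.18533 = 0.982035
Product < 1; profitable direction is AUD → HKD → CAD → NOK → AUD.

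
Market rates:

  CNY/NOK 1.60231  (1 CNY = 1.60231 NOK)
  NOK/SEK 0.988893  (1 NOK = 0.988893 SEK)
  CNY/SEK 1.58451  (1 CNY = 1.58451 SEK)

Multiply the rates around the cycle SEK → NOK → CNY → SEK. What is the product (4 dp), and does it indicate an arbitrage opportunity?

Around SEK → NOK → CNY → SEK: 1 ÷ 0.988893 ÷ 1.60231 × 1.58451 = 0.999998
Product ≈ 1 (deviation 0.000%, within rounding noise).

1.0000 (no arbitrage)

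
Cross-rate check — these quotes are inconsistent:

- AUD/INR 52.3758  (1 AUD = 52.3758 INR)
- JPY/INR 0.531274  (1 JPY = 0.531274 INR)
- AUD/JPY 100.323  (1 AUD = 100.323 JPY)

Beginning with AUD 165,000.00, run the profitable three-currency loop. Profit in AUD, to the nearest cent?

Profitable loop is AUD → JPY → INR → AUD:
AUD 165,000.00 × 100.323 = JPY 16,553,295
JPY 16,553,295 × 0.531274 = INR 8,794,335.25
INR 8,794,335.25 ÷ 52.3758 = AUD 167,908.37
Profit = AUD 167,908.37 − AUD 165,000.00

Profit: AUD 2,908.37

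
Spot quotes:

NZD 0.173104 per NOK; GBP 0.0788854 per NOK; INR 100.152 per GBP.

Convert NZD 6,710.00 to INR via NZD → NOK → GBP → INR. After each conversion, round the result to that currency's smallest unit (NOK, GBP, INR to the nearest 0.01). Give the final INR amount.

NZD 6,710.00 ÷ 0.173104 = NOK 38,762.82
NOK 38,762.82 × 0.0788854 = GBP 3,057.82
GBP 3,057.82 × 100.152 = INR 306,246.79

INR 306,246.79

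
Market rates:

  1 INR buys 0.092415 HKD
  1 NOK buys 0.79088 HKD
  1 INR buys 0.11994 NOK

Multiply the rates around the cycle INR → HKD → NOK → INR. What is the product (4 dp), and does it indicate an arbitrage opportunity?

Around INR → HKD → NOK → INR: 1 × 0.092415 ÷ 0.79088 ÷ 0.11994 = 0.974244
Product < 1; profitable direction is INR → NOK → HKD → INR.

0.9742 (arbitrage exists)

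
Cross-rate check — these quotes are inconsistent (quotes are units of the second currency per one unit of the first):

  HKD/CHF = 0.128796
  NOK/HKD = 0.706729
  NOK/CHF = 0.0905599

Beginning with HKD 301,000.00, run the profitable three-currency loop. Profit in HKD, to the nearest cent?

Profit: HKD 1,542.12

Profitable loop is HKD → CHF → NOK → HKD:
HKD 301,000.00 × 0.128796 = CHF 38,767.60
CHF 38,767.60 ÷ 0.0905599 = NOK 428,087.88
NOK 428,087.88 × 0.706729 = HKD 302,542.12
Profit = HKD 302,542.12 − HKD 301,000.00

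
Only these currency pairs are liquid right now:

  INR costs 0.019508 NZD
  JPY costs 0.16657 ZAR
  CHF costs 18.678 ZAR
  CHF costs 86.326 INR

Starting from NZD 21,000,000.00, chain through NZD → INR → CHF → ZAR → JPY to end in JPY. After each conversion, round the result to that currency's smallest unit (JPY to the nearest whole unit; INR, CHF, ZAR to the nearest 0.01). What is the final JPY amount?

NZD 21,000,000.00 ÷ 0.019508 = INR 1,076,481,443.51
INR 1,076,481,443.51 ÷ 86.326 = CHF 12,469,956.25
CHF 12,469,956.25 × 18.678 = ZAR 232,913,842.84
ZAR 232,913,842.84 ÷ 0.16657 = JPY 1,398,294,068

JPY 1,398,294,068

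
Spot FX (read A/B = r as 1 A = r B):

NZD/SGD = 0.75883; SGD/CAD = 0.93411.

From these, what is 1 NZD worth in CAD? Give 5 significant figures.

1 NZD × 0.75883 = 0.75883 SGD
0.75883 SGD × 0.93411 = 0.708831 CAD

NZD/CAD = 0.70883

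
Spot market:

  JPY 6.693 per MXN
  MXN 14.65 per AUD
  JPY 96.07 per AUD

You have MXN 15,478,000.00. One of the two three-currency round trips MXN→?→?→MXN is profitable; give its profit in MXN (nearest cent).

Profitable loop is MXN → JPY → AUD → MXN:
MXN 15,478,000.00 × 6.693 = JPY 103,594,254
JPY 103,594,254 ÷ 96.07 = AUD 1,078,320.54
AUD 1,078,320.54 × 14.65 = MXN 15,797,395.87
Profit = MXN 15,797,395.87 − MXN 15,478,000.00

Profit: MXN 319,395.87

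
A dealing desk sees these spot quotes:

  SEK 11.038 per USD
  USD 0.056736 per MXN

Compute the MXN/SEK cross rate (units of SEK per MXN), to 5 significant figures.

1 MXN × 0.056736 = 0.056736 USD
0.056736 USD × 11.038 = 0.626252 SEK

MXN/SEK = 0.62625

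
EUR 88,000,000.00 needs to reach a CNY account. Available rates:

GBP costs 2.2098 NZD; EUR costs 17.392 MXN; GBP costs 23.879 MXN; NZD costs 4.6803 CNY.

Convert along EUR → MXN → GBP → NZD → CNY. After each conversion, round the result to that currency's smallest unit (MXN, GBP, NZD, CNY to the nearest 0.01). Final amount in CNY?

EUR 88,000,000.00 × 17.392 = MXN 1,530,496,000.00
MXN 1,530,496,000.00 ÷ 23.879 = GBP 64,093,806.27
GBP 64,093,806.27 × 2.2098 = NZD 141,634,493.10
NZD 141,634,493.10 × 4.6803 = CNY 662,891,918.06

CNY 662,891,918.06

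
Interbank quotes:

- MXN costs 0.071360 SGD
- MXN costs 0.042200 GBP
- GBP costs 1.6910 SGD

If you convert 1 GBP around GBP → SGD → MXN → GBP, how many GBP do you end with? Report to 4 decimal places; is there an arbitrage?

Around GBP → SGD → MXN → GBP: 1 × 1.6910 ÷ 0.071360 × 0.042200 = 1.000003
Product ≈ 1 (deviation 0.000%, within rounding noise).

1.0000 (no arbitrage)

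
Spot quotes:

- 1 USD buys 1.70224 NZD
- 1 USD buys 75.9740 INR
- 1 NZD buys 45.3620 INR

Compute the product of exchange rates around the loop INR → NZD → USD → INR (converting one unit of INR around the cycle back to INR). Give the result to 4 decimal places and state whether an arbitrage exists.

Around INR → NZD → USD → INR: 1 ÷ 45.3620 ÷ 1.70224 × 75.9740 = 0.983902
Product < 1; profitable direction is INR → USD → NZD → INR.

0.9839 (arbitrage exists)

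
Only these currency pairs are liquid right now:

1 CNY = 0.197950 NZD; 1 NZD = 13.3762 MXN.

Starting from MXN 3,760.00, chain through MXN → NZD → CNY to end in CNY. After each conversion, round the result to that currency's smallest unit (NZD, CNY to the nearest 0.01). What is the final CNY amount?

CNY 1,420.06

MXN 3,760.00 ÷ 13.3762 = NZD 281.10
NZD 281.10 ÷ 0.197950 = CNY 1,420.06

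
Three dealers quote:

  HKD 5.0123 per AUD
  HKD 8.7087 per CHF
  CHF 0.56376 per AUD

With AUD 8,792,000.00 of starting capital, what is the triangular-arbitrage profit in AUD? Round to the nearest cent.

Profit: AUD 183,882.27

Profitable loop is AUD → HKD → CHF → AUD:
AUD 8,792,000.00 × 5.0123 = HKD 44,068,141.60
HKD 44,068,141.60 ÷ 8.7087 = CHF 5,060,243.39
CHF 5,060,243.39 ÷ 0.56376 = AUD 8,975,882.27
Profit = AUD 8,975,882.27 − AUD 8,792,000.00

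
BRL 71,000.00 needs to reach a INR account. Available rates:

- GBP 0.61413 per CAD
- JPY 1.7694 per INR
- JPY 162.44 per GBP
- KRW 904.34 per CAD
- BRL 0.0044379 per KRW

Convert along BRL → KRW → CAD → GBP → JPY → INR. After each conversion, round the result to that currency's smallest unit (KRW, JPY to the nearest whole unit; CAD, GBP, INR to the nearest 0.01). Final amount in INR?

BRL 71,000.00 ÷ 0.0044379 = KRW 15,998,558
KRW 15,998,558 ÷ 904.34 = CAD 17,690.87
CAD 17,690.87 × 0.61413 = GBP 10,864.49
GBP 10,864.49 × 162.44 = JPY 1,764,828
JPY 1,764,828 ÷ 1.7694 = INR 997,416.07

INR 997,416.07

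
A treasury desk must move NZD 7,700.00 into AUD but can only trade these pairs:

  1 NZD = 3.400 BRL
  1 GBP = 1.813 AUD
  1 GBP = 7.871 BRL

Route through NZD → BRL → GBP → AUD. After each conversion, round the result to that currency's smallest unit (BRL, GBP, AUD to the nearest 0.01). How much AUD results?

NZD 7,700.00 × 3.400 = BRL 26,180.00
BRL 26,180.00 ÷ 7.871 = GBP 3,326.13
GBP 3,326.13 × 1.813 = AUD 6,030.27

AUD 6,030.27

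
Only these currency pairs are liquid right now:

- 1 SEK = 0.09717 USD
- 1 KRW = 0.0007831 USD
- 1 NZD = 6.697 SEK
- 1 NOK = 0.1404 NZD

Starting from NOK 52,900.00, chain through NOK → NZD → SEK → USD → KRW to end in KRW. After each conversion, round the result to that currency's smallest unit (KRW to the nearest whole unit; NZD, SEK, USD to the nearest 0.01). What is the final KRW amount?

KRW 6,171,894

NOK 52,900.00 × 0.1404 = NZD 7,427.16
NZD 7,427.16 × 6.697 = SEK 49,739.69
SEK 49,739.69 × 0.09717 = USD 4,833.21
USD 4,833.21 ÷ 0.0007831 = KRW 6,171,894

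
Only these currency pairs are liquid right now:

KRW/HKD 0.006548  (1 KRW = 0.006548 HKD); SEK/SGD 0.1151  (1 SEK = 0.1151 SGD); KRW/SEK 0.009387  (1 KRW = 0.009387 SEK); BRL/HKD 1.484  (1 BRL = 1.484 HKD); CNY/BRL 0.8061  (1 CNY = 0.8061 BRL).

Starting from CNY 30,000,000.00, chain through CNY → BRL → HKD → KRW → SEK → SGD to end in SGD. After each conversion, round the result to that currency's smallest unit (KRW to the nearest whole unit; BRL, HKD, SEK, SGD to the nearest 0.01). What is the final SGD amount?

CNY 30,000,000.00 × 0.8061 = BRL 24,183,000.00
BRL 24,183,000.00 × 1.484 = HKD 35,887,572.00
HKD 35,887,572.00 ÷ 0.006548 = KRW 5,480,692,120
KRW 5,480,692,120 × 0.009387 = SEK 51,447,256.93
SEK 51,447,256.93 × 0.1151 = SGD 5,921,579.27

SGD 5,921,579.27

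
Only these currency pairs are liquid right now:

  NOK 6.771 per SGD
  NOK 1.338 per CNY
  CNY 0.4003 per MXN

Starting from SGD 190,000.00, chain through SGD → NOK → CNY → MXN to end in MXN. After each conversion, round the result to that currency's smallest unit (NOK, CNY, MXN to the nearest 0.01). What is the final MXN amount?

MXN 2,401,954.13

SGD 190,000.00 × 6.771 = NOK 1,286,490.00
NOK 1,286,490.00 ÷ 1.338 = CNY 961,502.24
CNY 961,502.24 ÷ 0.4003 = MXN 2,401,954.13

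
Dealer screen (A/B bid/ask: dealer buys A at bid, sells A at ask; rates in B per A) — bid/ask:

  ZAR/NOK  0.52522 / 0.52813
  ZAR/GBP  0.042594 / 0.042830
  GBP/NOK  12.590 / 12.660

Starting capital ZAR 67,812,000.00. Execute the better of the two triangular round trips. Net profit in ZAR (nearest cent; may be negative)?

Net profit: ZAR 1,043,695.93

Best loop ZAR → GBP → NOK → ZAR:
ZAR 67,812,000.00 × 0.042594 (sell ZAR at bid) = GBP 2,888,384.33
GBP 2,888,384.33 × 12.590 (sell GBP at bid) = NOK 36,364,758.69
NOK 36,364,758.69 ÷ 0.52813 (buy ZAR at ask) = ZAR 68,855,695.93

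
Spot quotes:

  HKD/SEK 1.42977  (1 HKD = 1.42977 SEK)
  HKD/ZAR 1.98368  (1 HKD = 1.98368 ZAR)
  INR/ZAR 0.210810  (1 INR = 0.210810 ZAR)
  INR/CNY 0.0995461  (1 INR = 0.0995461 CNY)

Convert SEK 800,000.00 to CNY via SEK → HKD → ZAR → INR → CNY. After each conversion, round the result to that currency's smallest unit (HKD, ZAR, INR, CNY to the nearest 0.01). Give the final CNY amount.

SEK 800,000.00 ÷ 1.42977 = HKD 559,530.55
HKD 559,530.55 × 1.98368 = ZAR 1,109,929.56
ZAR 1,109,929.56 ÷ 0.210810 = INR 5,265,070.73
INR 5,265,070.73 × 0.0995461 = CNY 524,117.26

CNY 524,117.26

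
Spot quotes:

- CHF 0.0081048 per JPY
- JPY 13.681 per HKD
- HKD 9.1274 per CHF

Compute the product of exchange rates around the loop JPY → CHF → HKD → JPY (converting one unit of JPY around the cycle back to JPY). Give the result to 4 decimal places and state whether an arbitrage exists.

Around JPY → CHF → HKD → JPY: 1 × 0.0081048 × 9.1274 × 13.681 = 1.012062
Product > 1; profitable direction is JPY → CHF → HKD → JPY.

1.0121 (arbitrage exists)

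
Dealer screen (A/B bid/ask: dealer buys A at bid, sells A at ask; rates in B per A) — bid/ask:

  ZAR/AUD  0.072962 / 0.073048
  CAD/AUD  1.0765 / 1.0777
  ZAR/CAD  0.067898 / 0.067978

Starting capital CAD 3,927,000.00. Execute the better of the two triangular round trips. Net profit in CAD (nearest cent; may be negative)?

Net profit: CAD 2,375.99

Best loop CAD → AUD → ZAR → CAD:
CAD 3,927,000.00 × 1.0765 (sell CAD at bid) = AUD 4,227,415.50
AUD 4,227,415.50 ÷ 0.073048 (buy ZAR at ask) = ZAR 57,871,748.71
ZAR 57,871,748.71 × 0.067898 (sell ZAR at bid) = CAD 3,929,375.99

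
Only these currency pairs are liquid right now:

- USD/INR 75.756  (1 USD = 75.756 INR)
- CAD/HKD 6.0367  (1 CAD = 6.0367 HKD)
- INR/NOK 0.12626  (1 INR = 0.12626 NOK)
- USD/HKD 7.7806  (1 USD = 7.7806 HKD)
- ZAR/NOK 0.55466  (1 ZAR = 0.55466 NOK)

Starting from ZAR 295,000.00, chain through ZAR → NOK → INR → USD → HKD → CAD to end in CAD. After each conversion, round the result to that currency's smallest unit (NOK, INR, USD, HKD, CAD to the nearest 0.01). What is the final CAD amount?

ZAR 295,000.00 × 0.55466 = NOK 163,624.70
NOK 163,624.70 ÷ 0.12626 = INR 1,295,934.58
INR 1,295,934.58 ÷ 75.756 = USD 17,106.69
USD 17,106.69 × 7.7806 = HKD 133,100.31
HKD 133,100.31 ÷ 6.0367 = CAD 22,048.52

CAD 22,048.52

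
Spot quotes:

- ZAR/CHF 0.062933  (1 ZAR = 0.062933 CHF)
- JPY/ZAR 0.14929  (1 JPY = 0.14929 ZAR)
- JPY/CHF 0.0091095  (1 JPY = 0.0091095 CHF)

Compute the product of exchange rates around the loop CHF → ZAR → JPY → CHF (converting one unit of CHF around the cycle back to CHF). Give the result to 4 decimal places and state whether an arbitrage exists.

0.9696 (arbitrage exists)

Around CHF → ZAR → JPY → CHF: 1 ÷ 0.062933 ÷ 0.14929 × 0.0091095 = 0.969584
Product < 1; profitable direction is CHF → JPY → ZAR → CHF.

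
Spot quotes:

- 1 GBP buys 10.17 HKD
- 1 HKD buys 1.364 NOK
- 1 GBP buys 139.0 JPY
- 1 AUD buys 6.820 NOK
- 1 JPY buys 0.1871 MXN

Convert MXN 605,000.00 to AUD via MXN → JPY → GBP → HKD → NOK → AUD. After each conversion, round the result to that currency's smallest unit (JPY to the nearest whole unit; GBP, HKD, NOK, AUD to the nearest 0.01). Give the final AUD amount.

AUD 47,317.06

MXN 605,000.00 ÷ 0.1871 = JPY 3,233,565
JPY 3,233,565 ÷ 139.0 = GBP 23,263.06
GBP 23,263.06 × 10.17 = HKD 236,585.32
HKD 236,585.32 × 1.364 = NOK 322,702.38
NOK 322,702.38 ÷ 6.820 = AUD 47,317.06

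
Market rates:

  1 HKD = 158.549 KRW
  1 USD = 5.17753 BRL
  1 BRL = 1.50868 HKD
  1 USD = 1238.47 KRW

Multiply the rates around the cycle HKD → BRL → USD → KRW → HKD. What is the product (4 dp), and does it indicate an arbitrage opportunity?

1.0000 (no arbitrage)

Around HKD → BRL → USD → KRW → HKD: 1 ÷ 1.50868 ÷ 5.17753 × 1238.47 ÷ 158.549 = 1.000005
Product ≈ 1 (deviation 0.001%, within rounding noise).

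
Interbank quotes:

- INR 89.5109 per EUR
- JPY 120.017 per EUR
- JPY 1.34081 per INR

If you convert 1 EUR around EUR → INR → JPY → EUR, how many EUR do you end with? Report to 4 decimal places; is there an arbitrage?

Around EUR → INR → JPY → EUR: 1 × 89.5109 × 1.34081 ÷ 120.017 = 1.000001
Product ≈ 1 (deviation 0.000%, within rounding noise).

1.0000 (no arbitrage)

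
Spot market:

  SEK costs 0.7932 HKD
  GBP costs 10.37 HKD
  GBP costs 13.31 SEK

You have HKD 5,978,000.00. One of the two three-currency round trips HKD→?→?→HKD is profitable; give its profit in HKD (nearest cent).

Profit: HKD 108,083.62

Profitable loop is HKD → GBP → SEK → HKD:
HKD 5,978,000.00 ÷ 10.37 = GBP 576,470.59
GBP 576,470.59 × 13.31 = SEK 7,672,823.53
SEK 7,672,823.53 × 0.7932 = HKD 6,086,083.62
Profit = HKD 6,086,083.62 − HKD 5,978,000.00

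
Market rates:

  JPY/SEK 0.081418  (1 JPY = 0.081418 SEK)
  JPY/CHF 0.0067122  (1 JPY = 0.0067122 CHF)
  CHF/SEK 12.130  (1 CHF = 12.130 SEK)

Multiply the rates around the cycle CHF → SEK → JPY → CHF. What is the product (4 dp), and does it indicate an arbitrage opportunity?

Around CHF → SEK → JPY → CHF: 1 × 12.130 ÷ 0.081418 × 0.0067122 = 1.000012
Product ≈ 1 (deviation 0.001%, within rounding noise).

1.0000 (no arbitrage)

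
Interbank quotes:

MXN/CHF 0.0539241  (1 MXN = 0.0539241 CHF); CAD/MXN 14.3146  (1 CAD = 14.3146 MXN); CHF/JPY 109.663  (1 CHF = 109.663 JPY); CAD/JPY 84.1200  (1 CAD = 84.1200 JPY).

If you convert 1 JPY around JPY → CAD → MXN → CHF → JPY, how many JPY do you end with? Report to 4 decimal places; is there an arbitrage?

1.0063 (arbitrage exists)

Around JPY → CAD → MXN → CHF → JPY: 1 ÷ 84.1200 × 14.3146 × 0.0539241 × 109.663 = 1.006290
Product > 1; profitable direction is JPY → CAD → MXN → CHF → JPY.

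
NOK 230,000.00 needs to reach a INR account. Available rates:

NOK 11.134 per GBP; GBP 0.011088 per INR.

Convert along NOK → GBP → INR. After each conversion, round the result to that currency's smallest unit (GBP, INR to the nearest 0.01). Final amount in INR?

INR 1,863,045.63

NOK 230,000.00 ÷ 11.134 = GBP 20,657.45
GBP 20,657.45 ÷ 0.011088 = INR 1,863,045.63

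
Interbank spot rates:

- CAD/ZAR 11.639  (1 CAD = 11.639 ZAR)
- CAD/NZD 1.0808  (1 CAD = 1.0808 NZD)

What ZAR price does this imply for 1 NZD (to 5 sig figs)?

NZD/ZAR = 10.769

1 NZD ÷ 1.0808 = 0.925241 CAD
0.925241 CAD × 11.639 = 10.7689 ZAR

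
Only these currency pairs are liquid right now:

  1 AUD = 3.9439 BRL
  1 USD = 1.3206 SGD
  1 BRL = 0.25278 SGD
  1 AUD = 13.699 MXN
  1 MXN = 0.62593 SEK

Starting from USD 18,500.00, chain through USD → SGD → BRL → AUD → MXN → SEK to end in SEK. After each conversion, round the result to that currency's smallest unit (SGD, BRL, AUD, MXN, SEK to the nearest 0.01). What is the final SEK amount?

USD 18,500.00 × 1.3206 = SGD 24,431.10
SGD 24,431.10 ÷ 0.25278 = BRL 96,649.66
BRL 96,649.66 ÷ 3.9439 = AUD 24,506.11
AUD 24,506.11 × 13.699 = MXN 335,709.20
MXN 335,709.20 × 0.62593 = SEK 210,130.46

SEK 210,130.46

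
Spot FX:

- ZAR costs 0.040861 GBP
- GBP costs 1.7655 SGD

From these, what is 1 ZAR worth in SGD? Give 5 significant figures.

1 ZAR × 0.040861 = 0.040861 GBP
0.040861 GBP × 1.7655 = 0.0721401 SGD

ZAR/SGD = 0.072140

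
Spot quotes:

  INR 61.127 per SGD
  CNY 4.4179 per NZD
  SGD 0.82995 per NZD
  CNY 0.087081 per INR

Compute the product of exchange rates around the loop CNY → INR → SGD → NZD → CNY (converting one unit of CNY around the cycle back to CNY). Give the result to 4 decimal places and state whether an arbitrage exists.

Around CNY → INR → SGD → NZD → CNY: 1 ÷ 0.087081 ÷ 61.127 ÷ 0.82995 × 4.4179 = 1.000017
Product ≈ 1 (deviation 0.002%, within rounding noise).

1.0000 (no arbitrage)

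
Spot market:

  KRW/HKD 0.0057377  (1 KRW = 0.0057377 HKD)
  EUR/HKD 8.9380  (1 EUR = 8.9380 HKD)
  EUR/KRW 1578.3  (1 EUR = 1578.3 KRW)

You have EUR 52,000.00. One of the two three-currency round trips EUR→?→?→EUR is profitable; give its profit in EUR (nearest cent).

Profitable loop is EUR → KRW → HKD → EUR:
EUR 52,000.00 × 1578.3 = KRW 82,071,600
KRW 82,071,600 × 0.0057377 = HKD 470,902.22
HKD 470,902.22 ÷ 8.9380 = EUR 52,685.41
Profit = EUR 52,685.41 − EUR 52,000.00

Profit: EUR 685.41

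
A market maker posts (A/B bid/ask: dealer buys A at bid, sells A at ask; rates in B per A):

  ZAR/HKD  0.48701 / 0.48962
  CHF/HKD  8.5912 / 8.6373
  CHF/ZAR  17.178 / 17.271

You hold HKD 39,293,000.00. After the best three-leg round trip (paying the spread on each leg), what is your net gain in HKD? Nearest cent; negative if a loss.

Best loop HKD → ZAR → CHF → HKD:
HKD 39,293,000.00 ÷ 0.48962 (buy ZAR at ask) = ZAR 80,252,032.19
ZAR 80,252,032.19 ÷ 17.271 (buy CHF at ask) = CHF 4,646,634.95
CHF 4,646,634.95 × 8.5912 (sell CHF at bid) = HKD 39,920,170.17

Net profit: HKD 627,170.17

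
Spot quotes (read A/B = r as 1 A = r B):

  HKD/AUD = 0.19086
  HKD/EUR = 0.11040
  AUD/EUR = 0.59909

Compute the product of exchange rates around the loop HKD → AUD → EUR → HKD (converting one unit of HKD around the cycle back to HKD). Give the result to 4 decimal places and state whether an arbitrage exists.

1.0357 (arbitrage exists)

Around HKD → AUD → EUR → HKD: 1 × 0.19086 × 0.59909 ÷ 0.11040 = 1.035709
Product > 1; profitable direction is HKD → AUD → EUR → HKD.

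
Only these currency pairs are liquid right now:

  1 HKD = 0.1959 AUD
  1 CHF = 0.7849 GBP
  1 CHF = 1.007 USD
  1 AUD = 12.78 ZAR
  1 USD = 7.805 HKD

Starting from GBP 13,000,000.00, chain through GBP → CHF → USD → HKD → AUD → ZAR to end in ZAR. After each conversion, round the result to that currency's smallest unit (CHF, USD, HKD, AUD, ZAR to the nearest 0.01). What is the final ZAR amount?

GBP 13,000,000.00 ÷ 0.7849 = CHF 16,562,619.44
CHF 16,562,619.44 × 1.007 = USD 16,678,557.78
USD 16,678,557.78 × 7.805 = HKD 130,176,143.47
HKD 130,176,143.47 × 0.1959 = AUD 25,501,506.51
AUD 25,501,506.51 × 12.78 = ZAR 325,909,253.20

ZAR 325,909,253.20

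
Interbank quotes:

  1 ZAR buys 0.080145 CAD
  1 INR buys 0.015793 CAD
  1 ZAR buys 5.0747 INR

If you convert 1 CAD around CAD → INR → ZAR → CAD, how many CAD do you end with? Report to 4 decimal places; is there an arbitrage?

Around CAD → INR → ZAR → CAD: 1 ÷ 0.015793 ÷ 5.0747 × 0.080145 = 1.000003
Product ≈ 1 (deviation 0.000%, within rounding noise).

1.0000 (no arbitrage)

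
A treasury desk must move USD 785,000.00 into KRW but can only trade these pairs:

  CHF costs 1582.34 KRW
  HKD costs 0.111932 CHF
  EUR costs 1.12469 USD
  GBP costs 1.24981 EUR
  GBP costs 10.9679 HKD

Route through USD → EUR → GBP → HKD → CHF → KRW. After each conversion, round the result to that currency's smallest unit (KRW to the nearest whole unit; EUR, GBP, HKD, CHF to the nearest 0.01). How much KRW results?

USD 785,000.00 ÷ 1.12469 = EUR 697,970.11
EUR 697,970.11 ÷ 1.24981 = GBP 558,460.97
GBP 558,460.97 × 10.9679 = HKD 6,125,144.07
HKD 6,125,144.07 × 0.111932 = CHF 685,599.63
CHF 685,599.63 × 1582.34 = KRW 1,084,851,719

KRW 1,084,851,719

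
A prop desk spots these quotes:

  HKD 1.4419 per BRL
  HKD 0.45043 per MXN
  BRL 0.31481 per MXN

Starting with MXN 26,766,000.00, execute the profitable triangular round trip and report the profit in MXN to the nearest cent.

Profit: MXN 207,656.75

Profitable loop is MXN → BRL → HKD → MXN:
MXN 26,766,000.00 × 0.31481 = BRL 8,426,204.46
BRL 8,426,204.46 × 1.4419 = HKD 12,149,744.21
HKD 12,149,744.21 ÷ 0.45043 = MXN 26,973,656.75
Profit = MXN 26,973,656.75 − MXN 26,766,000.00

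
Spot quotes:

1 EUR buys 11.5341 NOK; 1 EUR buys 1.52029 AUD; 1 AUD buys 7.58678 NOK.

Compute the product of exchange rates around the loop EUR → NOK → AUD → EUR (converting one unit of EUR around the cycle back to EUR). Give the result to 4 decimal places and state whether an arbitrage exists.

Around EUR → NOK → AUD → EUR: 1 × 11.5341 ÷ 7.58678 ÷ 1.52029 = 1.000000
Product ≈ 1 (deviation 0.000%, within rounding noise).

1.0000 (no arbitrage)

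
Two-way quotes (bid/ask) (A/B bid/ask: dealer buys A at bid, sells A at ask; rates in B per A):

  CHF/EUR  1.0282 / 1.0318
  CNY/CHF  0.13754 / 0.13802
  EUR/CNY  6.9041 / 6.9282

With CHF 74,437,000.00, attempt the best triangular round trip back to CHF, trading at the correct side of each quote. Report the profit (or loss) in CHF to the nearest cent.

Best loop CHF → CNY → EUR → CHF:
CHF 74,437,000.00 ÷ 0.13802 (buy CNY at ask) = CNY 539,320,388.35
CNY 539,320,388.35 ÷ 6.9282 (buy EUR at ask) = EUR 77,844,229.14
EUR 77,844,229.14 ÷ 1.0318 (buy CHF at ask) = CHF 75,445,075.73

Net profit: CHF 1,008,075.73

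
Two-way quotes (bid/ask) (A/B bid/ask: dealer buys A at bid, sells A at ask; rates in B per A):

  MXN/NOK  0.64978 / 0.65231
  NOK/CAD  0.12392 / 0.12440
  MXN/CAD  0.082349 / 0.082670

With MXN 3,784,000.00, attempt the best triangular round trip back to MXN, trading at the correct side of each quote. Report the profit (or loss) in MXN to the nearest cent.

Best loop MXN → CAD → NOK → MXN:
MXN 3,784,000.00 × 0.082349 (sell MXN at bid) = CAD 311,608.62
CAD 311,608.62 ÷ 0.12440 (buy NOK at ask) = NOK 2,504,892.41
NOK 2,504,892.41 ÷ 0.65231 (buy MXN at ask) = MXN 3,840,033.74

Net profit: MXN 56,033.74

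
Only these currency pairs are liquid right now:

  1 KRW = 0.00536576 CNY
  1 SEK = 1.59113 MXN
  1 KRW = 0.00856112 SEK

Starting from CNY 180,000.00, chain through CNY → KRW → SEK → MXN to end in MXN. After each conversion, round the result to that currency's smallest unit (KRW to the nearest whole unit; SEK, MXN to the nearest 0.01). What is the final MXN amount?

CNY 180,000.00 ÷ 0.00536576 = KRW 33,546,040
KRW 33,546,040 × 0.00856112 = SEK 287,191.67
SEK 287,191.67 × 1.59113 = MXN 456,959.28

MXN 456,959.28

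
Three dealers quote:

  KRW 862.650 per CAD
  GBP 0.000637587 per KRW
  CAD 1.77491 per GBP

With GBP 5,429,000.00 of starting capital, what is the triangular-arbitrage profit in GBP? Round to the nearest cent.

Profitable loop is GBP → KRW → CAD → GBP:
GBP 5,429,000.00 ÷ 0.000637587 = KRW 8,514,916,396
KRW 8,514,916,396 ÷ 862.650 = CAD 9,870,650.20
CAD 9,870,650.20 ÷ 1.77491 = GBP 5,561,211.67
Profit = GBP 5,561,211.67 − GBP 5,429,000.00

Profit: GBP 132,211.67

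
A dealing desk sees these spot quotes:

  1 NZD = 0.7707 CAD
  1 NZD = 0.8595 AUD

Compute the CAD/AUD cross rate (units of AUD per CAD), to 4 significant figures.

CAD/AUD = 1.115

1 CAD ÷ 0.7707 = 1.29752 NZD
1.29752 NZD × 0.8595 = 1.11522 AUD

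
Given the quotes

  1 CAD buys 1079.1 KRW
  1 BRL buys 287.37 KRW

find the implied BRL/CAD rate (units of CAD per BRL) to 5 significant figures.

BRL/CAD = 0.26631

1 BRL × 287.37 = 287.37 KRW
287.37 KRW ÷ 1079.1 = 0.266305 CAD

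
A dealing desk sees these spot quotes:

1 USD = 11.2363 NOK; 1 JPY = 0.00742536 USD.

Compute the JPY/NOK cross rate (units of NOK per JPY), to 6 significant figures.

JPY/NOK = 0.0834336

1 JPY × 0.00742536 = 0.00742536 USD
0.00742536 USD × 11.2363 = 0.0834336 NOK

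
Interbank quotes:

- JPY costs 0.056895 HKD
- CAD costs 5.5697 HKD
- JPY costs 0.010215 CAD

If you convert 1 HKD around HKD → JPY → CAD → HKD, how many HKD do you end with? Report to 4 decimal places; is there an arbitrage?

Around HKD → JPY → CAD → HKD: 1 ÷ 0.056895 × 0.010215 × 5.5697 = 0.999991
Product ≈ 1 (deviation 0.001%, within rounding noise).

1.0000 (no arbitrage)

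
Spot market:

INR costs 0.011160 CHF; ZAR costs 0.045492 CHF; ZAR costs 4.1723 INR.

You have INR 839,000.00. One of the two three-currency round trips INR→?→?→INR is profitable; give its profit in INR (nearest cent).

Profit: INR 19,749.81

Profitable loop is INR → CHF → ZAR → INR:
INR 839,000.00 × 0.011160 = CHF 9,363.24
CHF 9,363.24 ÷ 0.045492 = ZAR 205,821.68
ZAR 205,821.68 × 4.1723 = INR 858,749.81
Profit = INR 858,749.81 − INR 839,000.00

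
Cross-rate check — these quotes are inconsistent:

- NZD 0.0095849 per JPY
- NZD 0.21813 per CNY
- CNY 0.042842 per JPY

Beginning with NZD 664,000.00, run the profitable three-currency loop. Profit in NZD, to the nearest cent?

Profitable loop is NZD → CNY → JPY → NZD:
NZD 664,000.00 ÷ 0.21813 = CNY 3,044,056.30
CNY 3,044,056.30 ÷ 0.042842 = JPY 71,053,086
JPY 71,053,086 × 0.0095849 = NZD 681,036.72
Profit = NZD 681,036.72 − NZD 664,000.00

Profit: NZD 17,036.72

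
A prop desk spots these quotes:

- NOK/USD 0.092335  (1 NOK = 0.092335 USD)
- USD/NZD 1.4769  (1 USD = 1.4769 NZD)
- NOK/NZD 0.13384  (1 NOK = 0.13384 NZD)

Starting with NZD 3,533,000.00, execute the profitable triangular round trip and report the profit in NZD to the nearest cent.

Profitable loop is NZD → NOK → USD → NZD:
NZD 3,533,000.00 ÷ 0.13384 = NOK 26,397,190.68
NOK 26,397,190.68 × 0.092335 = USD 2,437,384.60
USD 2,437,384.60 × 1.4769 = NZD 3,599,773.32
Profit = NZD 3,599,773.32 − NZD 3,533,000.00

Profit: NZD 66,773.32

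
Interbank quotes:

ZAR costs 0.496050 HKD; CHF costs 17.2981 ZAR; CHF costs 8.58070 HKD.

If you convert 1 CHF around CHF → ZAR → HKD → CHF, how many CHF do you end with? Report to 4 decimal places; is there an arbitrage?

Around CHF → ZAR → HKD → CHF: 1 × 17.2981 × 0.496050 ÷ 8.58070 = 1.000003
Product ≈ 1 (deviation 0.000%, within rounding noise).

1.0000 (no arbitrage)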